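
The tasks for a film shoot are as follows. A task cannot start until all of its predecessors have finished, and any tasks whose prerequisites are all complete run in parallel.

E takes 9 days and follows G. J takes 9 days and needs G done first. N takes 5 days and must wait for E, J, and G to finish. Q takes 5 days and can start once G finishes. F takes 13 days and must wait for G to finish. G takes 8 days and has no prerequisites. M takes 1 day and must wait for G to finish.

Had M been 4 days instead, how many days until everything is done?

Actual critical path: G→J→N = 8+9+5 = 22 ⇒ 22 days.
The longest path through M is only 9 days, so M has float 13.
That remains the longest chain; total 22 days.

22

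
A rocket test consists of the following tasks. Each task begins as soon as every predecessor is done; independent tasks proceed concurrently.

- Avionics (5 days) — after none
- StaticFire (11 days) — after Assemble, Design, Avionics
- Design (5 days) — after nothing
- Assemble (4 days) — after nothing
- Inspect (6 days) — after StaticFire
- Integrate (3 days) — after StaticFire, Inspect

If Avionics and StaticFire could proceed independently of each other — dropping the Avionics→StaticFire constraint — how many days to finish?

Original critical path: Design→StaticFire→Inspect→Integrate = 5+11+6+3 = 25 ⇒ 25 days.
Dropping Avionics→StaticFire doesn't change StaticFire's earliest start (5); another predecessor still binds.
The longest chain is now Design→StaticFire→Inspect→Integrate = 5+11+6+3 = 25, so the plan takes 25 days.

25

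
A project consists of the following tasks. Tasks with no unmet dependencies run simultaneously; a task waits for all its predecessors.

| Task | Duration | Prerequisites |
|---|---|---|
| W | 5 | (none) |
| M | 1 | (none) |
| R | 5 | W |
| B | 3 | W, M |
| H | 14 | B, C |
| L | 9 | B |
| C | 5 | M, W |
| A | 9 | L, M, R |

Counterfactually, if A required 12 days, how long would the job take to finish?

29

Baseline: W→B→L→A = 5+3+9+9 = 26 → 26 days.
A lies on that path, so at 12 days the path becomes 29 days.
The critical path is still W→B→L→A; finish is now 29 days.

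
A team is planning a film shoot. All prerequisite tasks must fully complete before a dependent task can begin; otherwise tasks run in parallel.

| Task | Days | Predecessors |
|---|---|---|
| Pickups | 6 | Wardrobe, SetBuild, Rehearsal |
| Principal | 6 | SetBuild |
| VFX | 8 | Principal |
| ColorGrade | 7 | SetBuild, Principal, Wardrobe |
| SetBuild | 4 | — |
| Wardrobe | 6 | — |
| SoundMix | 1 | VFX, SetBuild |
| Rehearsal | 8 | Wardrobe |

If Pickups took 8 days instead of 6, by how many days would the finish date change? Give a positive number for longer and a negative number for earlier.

2

Actual critical path: Wardrobe→Rehearsal→Pickups = 6+8+6 = 20 ⇒ 20 days.
Pickups lies on that path, so at 8 days the path becomes 22 days.
That remains the longest chain; total 22 days.
Change in finish: 22 − 20 = +2 days.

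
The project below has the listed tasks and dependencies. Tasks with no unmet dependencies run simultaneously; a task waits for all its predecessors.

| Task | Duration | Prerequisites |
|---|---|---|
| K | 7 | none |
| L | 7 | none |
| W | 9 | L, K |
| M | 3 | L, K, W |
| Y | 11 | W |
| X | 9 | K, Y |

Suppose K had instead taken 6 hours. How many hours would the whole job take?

Baseline: K→W→Y→X = 7+9+11+9 = 36 → 36 hours.
K lies on that path, so at 6 hours the path becomes 35 hours.
Now L→W→Y→X = 7+9+11+9 = 36 is longest, so the finish becomes 36 hours.

36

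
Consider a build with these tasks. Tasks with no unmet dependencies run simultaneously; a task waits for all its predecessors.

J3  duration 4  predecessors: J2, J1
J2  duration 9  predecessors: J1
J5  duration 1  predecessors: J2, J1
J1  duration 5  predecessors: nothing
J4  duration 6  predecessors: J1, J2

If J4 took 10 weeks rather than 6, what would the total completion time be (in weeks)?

Actual critical path: J1→J2→J4 = 5+9+6 = 20 ⇒ 20 weeks.
J4 is on the critical path; changing it to 10 makes that path 24 weeks.
No other chain overtakes it, so the finish is 24 weeks.

24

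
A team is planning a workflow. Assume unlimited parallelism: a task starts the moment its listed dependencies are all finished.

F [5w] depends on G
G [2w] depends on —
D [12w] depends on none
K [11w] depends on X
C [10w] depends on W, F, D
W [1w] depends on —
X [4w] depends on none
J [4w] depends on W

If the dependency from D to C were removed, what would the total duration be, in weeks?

Before: longest chain D→C = 12+10 = 22, finish 22.
Without D→C, C's earliest start moves from 12 to 7.
The longest chain is now G→F→C = 2+5+10 = 17, so the plan takes 17 weeks.

17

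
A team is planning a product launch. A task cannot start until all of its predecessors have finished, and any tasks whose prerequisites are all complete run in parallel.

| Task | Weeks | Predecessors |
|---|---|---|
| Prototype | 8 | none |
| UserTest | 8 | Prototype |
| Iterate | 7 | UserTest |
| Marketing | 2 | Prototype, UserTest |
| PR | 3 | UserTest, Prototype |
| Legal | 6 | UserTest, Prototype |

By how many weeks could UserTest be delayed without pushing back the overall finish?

Prototype→UserTest→Iterate = 8+8+7 = 23 sets the makespan at 23 weeks.
UserTest finishes as early as 16 and must finish by 16.
Float = 23 − 23 = 0.

0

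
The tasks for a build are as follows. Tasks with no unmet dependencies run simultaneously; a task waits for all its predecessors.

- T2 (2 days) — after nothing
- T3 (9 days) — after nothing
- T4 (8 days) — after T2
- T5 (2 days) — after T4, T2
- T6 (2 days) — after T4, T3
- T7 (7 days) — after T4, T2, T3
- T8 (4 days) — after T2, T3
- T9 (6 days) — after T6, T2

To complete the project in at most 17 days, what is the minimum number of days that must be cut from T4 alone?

Current finish: 18 days; target: 17.
T4 is on every critical path, so each day cut from T4 cuts the finish by one (this holds down to a finish of 17).
Need 18 − 17 = 1 day off T4 → T4 becomes 7 days, finish becomes 17.

1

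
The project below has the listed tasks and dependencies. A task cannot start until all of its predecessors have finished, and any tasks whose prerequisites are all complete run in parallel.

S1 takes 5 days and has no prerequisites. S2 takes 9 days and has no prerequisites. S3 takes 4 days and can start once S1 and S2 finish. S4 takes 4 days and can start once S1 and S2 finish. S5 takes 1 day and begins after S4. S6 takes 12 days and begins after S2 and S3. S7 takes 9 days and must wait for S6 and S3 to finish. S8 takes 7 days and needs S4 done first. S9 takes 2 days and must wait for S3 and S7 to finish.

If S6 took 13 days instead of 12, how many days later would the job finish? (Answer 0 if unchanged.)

The binding path is S2→S3→S6→S7→S9 = 9+4+12+9+2 = 36; finish at 36 days.
Since S6 is critical, the +1 change carries straight to that chain (now 37 days).
No other chain overtakes it, so the finish is 37 days.
Change in finish: 37 − 36 = +1 days.

1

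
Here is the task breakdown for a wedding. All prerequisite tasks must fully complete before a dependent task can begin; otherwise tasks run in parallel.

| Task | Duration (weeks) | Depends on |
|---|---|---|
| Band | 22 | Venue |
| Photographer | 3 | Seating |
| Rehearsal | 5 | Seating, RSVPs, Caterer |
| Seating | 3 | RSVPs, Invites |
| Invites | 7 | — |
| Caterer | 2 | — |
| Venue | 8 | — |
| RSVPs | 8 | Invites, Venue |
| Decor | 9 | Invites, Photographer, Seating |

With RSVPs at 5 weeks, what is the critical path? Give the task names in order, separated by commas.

Venue, Band

Baseline: Venue→RSVPs→Seating→Photographer→Decor = 8+8+3+3+9 = 31 → 31 weeks.
Since RSVPs is critical, the -3 change carries straight to that chain (now 28 weeks).
New critical path: Venue→Band = 8+22 = 30 ⇒ 30 weeks.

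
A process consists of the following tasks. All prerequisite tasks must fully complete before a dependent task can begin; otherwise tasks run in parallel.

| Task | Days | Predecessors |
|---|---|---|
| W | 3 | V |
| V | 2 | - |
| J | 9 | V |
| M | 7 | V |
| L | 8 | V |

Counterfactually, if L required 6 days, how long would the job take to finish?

Baseline: V→J = 2+9 = 11 → 11 days.
L has 1 day of float (longest path through it is 10).
That remains the longest chain; total 11 days.

11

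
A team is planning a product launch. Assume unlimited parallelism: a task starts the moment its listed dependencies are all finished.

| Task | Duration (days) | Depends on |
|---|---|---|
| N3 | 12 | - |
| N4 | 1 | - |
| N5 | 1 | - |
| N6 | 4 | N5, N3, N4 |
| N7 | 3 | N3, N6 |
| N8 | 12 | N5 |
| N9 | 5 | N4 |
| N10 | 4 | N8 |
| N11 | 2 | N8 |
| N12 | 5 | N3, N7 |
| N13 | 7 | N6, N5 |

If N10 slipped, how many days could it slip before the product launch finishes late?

Critical path: N3→N6→N7→N12 = 12+4+3+5 = 24, so the finish is 24 days.
Longest path through N10: 17 days (earliest finish 17, latest finish 24).
Float = 24 − 17 = 7.

7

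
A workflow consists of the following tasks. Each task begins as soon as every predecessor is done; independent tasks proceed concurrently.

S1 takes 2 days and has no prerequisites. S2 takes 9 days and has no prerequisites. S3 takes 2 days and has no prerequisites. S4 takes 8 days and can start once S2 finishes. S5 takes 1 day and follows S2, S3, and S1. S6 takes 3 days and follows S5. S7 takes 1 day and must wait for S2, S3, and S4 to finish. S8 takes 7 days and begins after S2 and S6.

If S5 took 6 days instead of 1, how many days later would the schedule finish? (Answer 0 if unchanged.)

The binding path is S2→S5→S6→S8 = 9+1+3+7 = 20; finish at 20 days.
S5 lies on that path, so at 6 days the path becomes 25 days.
That remains the longest chain; total 25 days.
Change in finish: 25 − 20 = +5 days.

5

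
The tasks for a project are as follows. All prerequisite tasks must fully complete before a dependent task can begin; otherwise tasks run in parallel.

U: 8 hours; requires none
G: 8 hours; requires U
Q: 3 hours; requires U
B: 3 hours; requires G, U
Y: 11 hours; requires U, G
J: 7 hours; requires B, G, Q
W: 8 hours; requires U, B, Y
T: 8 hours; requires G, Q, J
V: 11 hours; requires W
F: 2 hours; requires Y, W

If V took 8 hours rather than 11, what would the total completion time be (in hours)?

43

Critical path before the change: U→G→Y→W→V = 8+8+11+8+11 = 46 giving 46 hours.
Since V is critical, the -3 change carries straight to that chain (now 43 hours).
No other chain overtakes it, so the finish is 43 hours.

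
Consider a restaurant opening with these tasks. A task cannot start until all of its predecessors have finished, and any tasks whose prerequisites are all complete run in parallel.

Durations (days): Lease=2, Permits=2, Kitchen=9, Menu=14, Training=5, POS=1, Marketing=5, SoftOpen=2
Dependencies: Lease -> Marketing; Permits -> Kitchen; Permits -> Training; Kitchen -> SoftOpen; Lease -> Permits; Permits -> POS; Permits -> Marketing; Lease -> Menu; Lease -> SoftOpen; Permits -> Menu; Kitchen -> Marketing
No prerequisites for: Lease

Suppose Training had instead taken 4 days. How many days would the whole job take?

18

Critical path before the change: Lease→Permits→Kitchen→Marketing = 2+2+9+5 = 18 giving 18 days.
The longest path through Training is only 9 days, so Training has float 9.
No other chain overtakes it, so the finish is 18 days.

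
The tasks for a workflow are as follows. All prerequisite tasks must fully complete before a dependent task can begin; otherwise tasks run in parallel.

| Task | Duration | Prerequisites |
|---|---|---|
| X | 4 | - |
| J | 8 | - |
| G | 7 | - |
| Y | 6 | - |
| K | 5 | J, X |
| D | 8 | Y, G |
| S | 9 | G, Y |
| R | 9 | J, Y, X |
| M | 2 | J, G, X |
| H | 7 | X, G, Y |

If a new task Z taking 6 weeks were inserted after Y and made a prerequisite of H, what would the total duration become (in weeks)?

Originally the schedule takes 17 weeks.
With Z inserted, H now waits for max(X, G, Y, Z).
New critical path: Y→Z→H = 6+6+7 = 19 ⇒ 19 weeks.

19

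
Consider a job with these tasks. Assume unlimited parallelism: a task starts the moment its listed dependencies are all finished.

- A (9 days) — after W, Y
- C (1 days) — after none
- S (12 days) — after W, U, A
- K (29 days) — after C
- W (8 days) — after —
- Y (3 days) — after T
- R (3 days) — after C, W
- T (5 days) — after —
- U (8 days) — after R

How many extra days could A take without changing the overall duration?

2

W→R→U→S = 8+3+8+12 = 31 sets the makespan at 31 days.
A finishes as early as 17 and must finish by 19.
Float = 31 − 29 = 2.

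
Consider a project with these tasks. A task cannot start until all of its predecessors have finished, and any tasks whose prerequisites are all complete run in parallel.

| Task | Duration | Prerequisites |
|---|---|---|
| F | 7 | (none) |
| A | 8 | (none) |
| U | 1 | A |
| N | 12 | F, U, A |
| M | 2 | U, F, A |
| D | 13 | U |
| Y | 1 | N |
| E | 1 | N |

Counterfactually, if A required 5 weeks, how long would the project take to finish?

20

Baseline: A→U→N→Y = 8+1+12+1 = 22 → 22 weeks.
A is on the critical path; changing it to 5 makes that path 19 weeks.
New critical path: F→N→Y = 7+12+1 = 20 ⇒ 20 weeks.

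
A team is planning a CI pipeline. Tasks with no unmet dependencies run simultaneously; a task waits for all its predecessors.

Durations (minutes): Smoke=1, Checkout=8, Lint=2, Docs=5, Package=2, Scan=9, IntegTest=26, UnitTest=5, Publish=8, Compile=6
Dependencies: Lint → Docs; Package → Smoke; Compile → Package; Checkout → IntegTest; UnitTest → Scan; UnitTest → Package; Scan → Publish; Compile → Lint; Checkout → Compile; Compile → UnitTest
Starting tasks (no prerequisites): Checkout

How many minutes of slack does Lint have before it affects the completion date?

Checkout→Compile→UnitTest→Scan→Publish = 8+6+5+9+8 = 36 sets the makespan at 36 minutes.
Longest path through Lint: 21 minutes (earliest finish 16, latest finish 31).
So Lint can slip 31 − 16 = 15 minutes.

15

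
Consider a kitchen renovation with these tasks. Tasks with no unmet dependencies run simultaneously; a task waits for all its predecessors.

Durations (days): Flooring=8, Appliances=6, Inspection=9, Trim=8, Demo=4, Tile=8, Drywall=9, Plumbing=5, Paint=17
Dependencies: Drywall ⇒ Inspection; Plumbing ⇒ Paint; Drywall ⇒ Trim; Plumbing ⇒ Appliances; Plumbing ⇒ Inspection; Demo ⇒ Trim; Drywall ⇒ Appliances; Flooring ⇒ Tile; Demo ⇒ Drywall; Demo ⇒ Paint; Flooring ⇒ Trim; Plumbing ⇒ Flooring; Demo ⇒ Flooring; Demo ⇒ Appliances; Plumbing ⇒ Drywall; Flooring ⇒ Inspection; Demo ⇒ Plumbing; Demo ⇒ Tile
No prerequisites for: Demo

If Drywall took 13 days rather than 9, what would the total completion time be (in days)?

The binding path is Demo→Plumbing→Drywall→Inspection = 4+5+9+9 = 27; finish at 27 days.
Since Drywall is critical, the +4 change carries straight to that chain (now 31 days).
No other chain overtakes it, so the finish is 31 days.

31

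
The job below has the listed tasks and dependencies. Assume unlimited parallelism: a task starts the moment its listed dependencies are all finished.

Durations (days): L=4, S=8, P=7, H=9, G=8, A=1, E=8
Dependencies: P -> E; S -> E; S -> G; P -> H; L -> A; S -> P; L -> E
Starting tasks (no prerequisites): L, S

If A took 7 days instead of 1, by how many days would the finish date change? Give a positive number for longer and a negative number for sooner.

0

Actual critical path: S→P→H = 8+7+9 = 24 ⇒ 24 days.
The longest path through A is only 5 days, so A has float 19.
That remains the longest chain; total 24 days.
Change in finish: 24 − 24 = +0 days.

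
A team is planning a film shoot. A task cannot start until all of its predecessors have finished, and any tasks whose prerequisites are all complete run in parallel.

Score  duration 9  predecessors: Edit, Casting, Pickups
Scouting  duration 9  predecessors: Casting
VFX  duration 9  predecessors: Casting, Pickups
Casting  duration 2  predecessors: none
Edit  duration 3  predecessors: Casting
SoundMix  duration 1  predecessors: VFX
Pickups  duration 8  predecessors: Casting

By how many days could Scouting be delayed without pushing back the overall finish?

Critical path: Casting→Pickups→VFX→SoundMix = 2+8+9+1 = 20, so the finish is 20 days.
The longest chain containing Scouting totals 11 days.
Float = 20 − 11 = 9.

9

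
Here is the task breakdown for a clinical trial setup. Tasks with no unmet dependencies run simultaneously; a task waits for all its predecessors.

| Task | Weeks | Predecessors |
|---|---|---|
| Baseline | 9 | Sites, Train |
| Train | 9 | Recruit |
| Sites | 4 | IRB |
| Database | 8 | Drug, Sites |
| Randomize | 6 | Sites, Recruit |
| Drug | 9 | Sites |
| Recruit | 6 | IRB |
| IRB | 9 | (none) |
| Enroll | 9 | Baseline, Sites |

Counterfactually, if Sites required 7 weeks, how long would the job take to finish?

42

Critical path before the change: IRB→Recruit→Train→Baseline→Enroll = 9+6+9+9+9 = 42 giving 42 weeks.
Sites has 11 weeks of float (longest path through it is 31).
That remains the longest chain; total 42 weeks.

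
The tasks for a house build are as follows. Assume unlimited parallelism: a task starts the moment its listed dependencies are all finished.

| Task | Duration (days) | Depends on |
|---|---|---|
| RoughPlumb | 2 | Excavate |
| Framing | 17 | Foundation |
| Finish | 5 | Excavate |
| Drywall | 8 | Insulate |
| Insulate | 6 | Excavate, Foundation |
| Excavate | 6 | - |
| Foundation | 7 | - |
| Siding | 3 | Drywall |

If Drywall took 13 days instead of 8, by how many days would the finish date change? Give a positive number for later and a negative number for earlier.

The binding path is Foundation→Insulate→Drywall→Siding = 7+6+8+3 = 24; finish at 24 days.
Drywall lies on that path, so at 13 days the path becomes 29 days.
The critical path is still Foundation→Insulate→Drywall→Siding; finish is now 29 days.
Change in finish: 29 − 24 = +5 days.

5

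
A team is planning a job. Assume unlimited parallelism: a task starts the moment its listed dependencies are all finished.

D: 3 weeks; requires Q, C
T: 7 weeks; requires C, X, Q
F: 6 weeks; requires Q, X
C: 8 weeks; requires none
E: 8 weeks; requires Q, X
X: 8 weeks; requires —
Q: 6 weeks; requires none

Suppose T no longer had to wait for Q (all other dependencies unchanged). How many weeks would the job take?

Before: longest chain X→E = 8+8 = 16, finish 16.
Dropping Q→T doesn't change T's earliest start (8); another predecessor still binds.
After: X→E = 8+8 = 16 → 16 weeks.

16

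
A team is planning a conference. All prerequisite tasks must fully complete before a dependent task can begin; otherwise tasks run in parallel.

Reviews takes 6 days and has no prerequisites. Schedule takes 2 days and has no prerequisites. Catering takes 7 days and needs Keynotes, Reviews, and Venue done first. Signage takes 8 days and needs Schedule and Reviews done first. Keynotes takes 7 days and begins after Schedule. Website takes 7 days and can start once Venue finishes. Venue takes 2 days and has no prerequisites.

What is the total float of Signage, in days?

2

The longest chain is Schedule→Keynotes→Catering = 2+7+7 = 16; overall finish 16 days.
Signage finishes as early as 14 and must finish by 16.
So Signage can slip 16 − 14 = 2 days.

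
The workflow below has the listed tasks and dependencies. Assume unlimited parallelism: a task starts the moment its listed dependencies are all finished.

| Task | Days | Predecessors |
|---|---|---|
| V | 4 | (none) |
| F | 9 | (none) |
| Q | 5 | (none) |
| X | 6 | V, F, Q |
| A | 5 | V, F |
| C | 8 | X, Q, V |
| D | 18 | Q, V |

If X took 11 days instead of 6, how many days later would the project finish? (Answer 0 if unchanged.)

Baseline: F→X→C = 9+6+8 = 23 → 23 days.
X lies on that path, so at 11 days the path becomes 28 days.
The critical path is still F→X→C; finish is now 28 days.
Change in finish: 28 − 23 = +5 days.

5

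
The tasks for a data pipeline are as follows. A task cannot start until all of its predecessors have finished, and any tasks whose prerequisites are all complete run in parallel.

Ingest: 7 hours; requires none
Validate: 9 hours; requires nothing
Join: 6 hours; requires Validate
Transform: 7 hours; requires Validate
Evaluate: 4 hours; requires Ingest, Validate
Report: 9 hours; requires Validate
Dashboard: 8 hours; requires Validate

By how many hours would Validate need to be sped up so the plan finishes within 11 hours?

Current finish: 18 hours; target: 11.
Validate is on every critical path, so each hour cut from Validate cuts the finish by one (this holds down to a finish of 11).
Need 18 − 11 = 7 hours off Validate → Validate becomes 2 hours, finish becomes 11.

7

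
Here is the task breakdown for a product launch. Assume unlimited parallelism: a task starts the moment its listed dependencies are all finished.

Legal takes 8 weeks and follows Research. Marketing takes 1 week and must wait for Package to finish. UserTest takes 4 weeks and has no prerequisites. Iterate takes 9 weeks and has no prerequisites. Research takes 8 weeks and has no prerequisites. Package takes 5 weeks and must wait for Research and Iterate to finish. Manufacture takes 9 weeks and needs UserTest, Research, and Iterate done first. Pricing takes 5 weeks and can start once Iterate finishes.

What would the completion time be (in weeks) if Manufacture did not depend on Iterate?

17

Original critical path: Iterate→Manufacture = 9+9 = 18 ⇒ 18 weeks.
Without Iterate→Manufacture, Manufacture's earliest start moves from 9 to 8.
New critical path: Research→Manufacture = 8+9 = 17 ⇒ 17 weeks.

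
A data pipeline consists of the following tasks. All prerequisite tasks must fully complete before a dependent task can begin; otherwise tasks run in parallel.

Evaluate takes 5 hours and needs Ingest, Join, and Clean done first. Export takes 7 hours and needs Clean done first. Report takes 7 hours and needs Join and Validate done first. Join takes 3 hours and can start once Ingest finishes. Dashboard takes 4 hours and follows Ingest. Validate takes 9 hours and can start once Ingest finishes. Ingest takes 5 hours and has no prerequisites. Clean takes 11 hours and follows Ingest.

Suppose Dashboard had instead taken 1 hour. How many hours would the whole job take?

23

Baseline: Ingest→Clean→Export = 5+11+7 = 23 → 23 hours.
Dashboard has 14 hours of float (longest path through it is 9).
The critical path is still Ingest→Clean→Export; finish is now 23 hours.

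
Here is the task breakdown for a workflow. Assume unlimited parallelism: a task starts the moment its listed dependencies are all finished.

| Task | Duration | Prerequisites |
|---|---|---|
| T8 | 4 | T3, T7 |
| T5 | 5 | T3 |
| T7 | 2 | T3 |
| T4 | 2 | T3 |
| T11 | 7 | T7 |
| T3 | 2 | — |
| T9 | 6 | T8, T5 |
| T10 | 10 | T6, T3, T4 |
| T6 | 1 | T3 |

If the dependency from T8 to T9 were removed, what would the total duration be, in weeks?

14

Before: longest chain T3→T4→T10 = 2+2+10 = 14, finish 14.
Without T8→T9, T9's earliest start moves from 8 to 7.
The longest chain is now T3→T4→T10 = 2+2+10 = 14, so the workflow takes 14 weeks.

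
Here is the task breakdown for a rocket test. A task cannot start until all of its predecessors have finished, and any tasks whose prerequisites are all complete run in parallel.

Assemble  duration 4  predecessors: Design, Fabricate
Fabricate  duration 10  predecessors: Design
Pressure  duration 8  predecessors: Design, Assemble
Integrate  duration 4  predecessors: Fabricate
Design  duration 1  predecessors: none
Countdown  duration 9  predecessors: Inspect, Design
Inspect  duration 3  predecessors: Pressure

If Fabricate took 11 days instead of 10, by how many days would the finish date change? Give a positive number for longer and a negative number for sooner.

1

As given, the longest chain is Design→Fabricate→Assemble→Pressure→Inspect→Countdown = 1+10+4+8+3+9 = 35, so the finish is 35 days.
Since Fabricate is critical, the +1 change carries straight to that chain (now 36 days).
The critical path is still Design→Fabricate→Assemble→Pressure→Inspect→Countdown; finish is now 36 days.
Change in finish: 36 − 35 = +1 days.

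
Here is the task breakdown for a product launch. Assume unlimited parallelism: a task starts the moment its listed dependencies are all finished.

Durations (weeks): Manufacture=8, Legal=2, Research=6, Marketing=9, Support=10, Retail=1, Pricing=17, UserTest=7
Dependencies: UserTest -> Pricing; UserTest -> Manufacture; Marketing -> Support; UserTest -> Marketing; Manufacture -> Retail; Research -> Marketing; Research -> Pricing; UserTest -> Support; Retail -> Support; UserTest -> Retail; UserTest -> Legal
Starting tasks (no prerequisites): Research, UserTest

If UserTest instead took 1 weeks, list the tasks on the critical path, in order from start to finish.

Baseline: UserTest→Manufacture→Retail→Support = 7+8+1+10 = 26 → 26 weeks.
UserTest is on the critical path; changing it to 1 makes that path 20 weeks.
New critical path: Research→Marketing→Support = 6+9+10 = 25 ⇒ 25 weeks.

Research, Marketing, Support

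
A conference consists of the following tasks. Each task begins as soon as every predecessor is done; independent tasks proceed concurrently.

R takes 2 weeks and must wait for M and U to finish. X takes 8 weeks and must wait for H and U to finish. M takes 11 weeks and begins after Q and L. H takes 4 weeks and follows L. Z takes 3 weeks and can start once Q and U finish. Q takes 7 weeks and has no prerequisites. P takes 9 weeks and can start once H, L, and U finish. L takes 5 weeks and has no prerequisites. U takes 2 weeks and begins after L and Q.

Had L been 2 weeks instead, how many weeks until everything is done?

Baseline: Q→M→R = 7+11+2 = 20 → 20 weeks.
L is off the critical path — its longest chain is 18 weeks, giving 2 of slack.
That remains the longest chain; total 20 weeks.

20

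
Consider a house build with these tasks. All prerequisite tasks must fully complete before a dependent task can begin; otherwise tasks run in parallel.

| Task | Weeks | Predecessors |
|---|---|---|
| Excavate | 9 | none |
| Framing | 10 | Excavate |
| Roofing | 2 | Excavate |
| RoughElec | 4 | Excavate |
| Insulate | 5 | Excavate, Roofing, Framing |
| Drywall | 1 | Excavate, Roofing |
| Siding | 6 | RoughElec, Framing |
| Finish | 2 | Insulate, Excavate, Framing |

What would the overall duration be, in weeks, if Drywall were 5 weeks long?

26

Critical path before the change: Excavate→Framing→Insulate→Finish = 9+10+5+2 = 26 giving 26 weeks.
The longest path through Drywall is only 12 weeks, so Drywall has float 14.
That remains the longest chain; total 26 weeks.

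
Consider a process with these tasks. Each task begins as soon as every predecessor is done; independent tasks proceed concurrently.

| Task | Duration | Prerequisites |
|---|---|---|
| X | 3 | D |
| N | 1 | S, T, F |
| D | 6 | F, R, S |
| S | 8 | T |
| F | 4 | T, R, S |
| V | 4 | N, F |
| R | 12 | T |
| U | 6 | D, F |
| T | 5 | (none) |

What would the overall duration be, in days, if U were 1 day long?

30

Baseline: T→R→F→D→U = 5+12+4+6+6 = 33 → 33 days.
Since U is critical, the -5 change carries straight to that chain (now 28 days).
Now T→R→F→D→X = 5+12+4+6+3 = 30 is longest, so the finish becomes 30 days.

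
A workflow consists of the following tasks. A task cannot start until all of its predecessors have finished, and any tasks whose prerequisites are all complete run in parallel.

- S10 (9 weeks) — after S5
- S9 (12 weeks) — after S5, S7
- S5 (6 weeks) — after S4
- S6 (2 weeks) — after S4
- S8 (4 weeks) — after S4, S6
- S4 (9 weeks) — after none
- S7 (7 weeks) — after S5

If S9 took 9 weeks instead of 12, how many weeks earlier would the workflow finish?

3

As given, the longest chain is S4→S5→S7→S9 = 9+6+7+12 = 34, so the finish is 34 weeks.
S9 is on the critical path; changing it to 9 makes that path 31 weeks.
The critical path is still S4→S5→S7→S9; finish is now 31 weeks.
Change in finish: 31 − 34 = -3 weeks.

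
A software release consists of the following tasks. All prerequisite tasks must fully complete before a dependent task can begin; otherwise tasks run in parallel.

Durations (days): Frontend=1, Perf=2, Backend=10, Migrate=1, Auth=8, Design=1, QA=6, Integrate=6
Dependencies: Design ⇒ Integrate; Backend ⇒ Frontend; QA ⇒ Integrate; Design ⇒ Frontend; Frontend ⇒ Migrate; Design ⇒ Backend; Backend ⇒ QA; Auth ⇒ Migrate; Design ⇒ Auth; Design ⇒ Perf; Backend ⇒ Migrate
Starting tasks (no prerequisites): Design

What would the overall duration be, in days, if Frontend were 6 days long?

23

Critical path before the change: Design→Backend→QA→Integrate = 1+10+6+6 = 23 giving 23 days.
Frontend has 10 days of float (longest path through it is 13).
The critical path is still Design→Backend→QA→Integrate; finish is now 23 days.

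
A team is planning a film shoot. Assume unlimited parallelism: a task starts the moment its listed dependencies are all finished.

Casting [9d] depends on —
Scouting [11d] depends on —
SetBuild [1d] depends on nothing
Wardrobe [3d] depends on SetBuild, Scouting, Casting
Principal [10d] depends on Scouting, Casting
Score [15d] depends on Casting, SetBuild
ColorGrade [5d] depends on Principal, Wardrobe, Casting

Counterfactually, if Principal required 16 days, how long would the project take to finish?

32

Critical path before the change: Scouting→Principal→ColorGrade = 11+10+5 = 26 giving 26 days.
Principal is on the critical path; changing it to 16 makes that path 32 days.
No other chain overtakes it, so the finish is 32 days.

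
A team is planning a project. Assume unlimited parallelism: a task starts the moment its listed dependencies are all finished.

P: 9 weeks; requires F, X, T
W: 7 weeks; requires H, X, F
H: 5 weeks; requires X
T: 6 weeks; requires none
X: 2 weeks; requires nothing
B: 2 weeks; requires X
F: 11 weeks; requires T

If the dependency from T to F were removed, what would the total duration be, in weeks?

With the dependency in place, T→F→P = 6+11+9 = 26 sets the finish at 26 weeks.
Without T→F, F's earliest start moves from 6 to 0.
New critical path: F→P = 11+9 = 20 ⇒ 20 weeks.

20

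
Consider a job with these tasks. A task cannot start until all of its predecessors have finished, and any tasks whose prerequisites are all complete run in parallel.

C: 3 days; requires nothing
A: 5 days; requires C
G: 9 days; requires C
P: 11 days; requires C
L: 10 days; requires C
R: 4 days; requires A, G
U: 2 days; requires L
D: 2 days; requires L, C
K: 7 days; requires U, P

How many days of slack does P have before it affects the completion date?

Critical path: C→L→U→K = 3+10+2+7 = 22, so the finish is 22 days.
Longest path through P: 21 days (earliest finish 14, latest finish 15).
Slack of P = 4 − 3 = 1 day.

1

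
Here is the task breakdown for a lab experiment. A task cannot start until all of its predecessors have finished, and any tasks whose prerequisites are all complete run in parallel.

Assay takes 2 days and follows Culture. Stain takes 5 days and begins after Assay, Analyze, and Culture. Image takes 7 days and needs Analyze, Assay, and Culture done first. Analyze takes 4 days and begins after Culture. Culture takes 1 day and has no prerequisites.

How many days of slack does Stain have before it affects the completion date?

2

Culture→Analyze→Image = 1+4+7 = 12 sets the makespan at 12 days.
The longest chain containing Stain totals 10 days.
Slack of Stain = 7 − 5 = 2 days.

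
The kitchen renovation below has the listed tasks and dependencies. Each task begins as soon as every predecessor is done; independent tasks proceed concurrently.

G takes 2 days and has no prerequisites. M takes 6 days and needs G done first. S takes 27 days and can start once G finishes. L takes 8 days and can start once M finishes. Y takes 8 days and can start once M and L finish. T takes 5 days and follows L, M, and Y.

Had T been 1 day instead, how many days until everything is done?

Critical path before the change: G→M→L→Y→T = 2+6+8+8+5 = 29 giving 29 days.
T is on the critical path; changing it to 1 makes that path 25 days.
The binding chain switches to G→S = 2+27 = 29; finish 29 days.

29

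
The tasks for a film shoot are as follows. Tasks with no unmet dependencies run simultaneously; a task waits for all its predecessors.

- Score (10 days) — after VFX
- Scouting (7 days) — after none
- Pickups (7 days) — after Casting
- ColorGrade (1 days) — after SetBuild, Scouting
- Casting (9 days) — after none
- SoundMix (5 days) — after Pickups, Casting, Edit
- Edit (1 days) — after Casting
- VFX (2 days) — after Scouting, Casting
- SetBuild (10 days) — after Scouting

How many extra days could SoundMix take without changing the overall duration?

0

The longest chain is Casting→Pickups→SoundMix = 9+7+5 = 21; overall finish 21 days.
The longest chain containing SoundMix totals 21 days.
Slack of SoundMix = 16 − 16 = 0 days.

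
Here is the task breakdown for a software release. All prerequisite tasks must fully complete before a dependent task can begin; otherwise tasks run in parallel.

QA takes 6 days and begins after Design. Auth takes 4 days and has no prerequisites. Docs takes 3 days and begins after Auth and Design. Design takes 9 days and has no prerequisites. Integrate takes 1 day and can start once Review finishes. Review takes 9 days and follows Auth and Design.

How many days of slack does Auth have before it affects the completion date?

5

Critical path: Design→Review→Integrate = 9+9+1 = 19, so the finish is 19 days.
Longest path through Auth: 14 days (earliest finish 4, latest finish 9).
So Auth can slip 9 − 4 = 5 days.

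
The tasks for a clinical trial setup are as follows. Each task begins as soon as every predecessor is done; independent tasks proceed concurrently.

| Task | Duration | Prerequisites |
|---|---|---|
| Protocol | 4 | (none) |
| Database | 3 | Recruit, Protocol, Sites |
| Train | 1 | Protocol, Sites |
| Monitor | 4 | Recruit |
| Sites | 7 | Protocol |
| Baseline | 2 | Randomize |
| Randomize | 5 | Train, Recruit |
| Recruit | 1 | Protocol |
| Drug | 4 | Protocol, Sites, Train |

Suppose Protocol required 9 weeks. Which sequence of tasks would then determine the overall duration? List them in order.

The binding path is Protocol→Sites→Train→Randomize→Baseline = 4+7+1+5+2 = 19; finish at 19 weeks.
Protocol lies on that path, so at 9 weeks the path becomes 24 weeks.
No other chain overtakes it, so the finish is 24 weeks.

Protocol, Sites, Train, Randomize, Baseline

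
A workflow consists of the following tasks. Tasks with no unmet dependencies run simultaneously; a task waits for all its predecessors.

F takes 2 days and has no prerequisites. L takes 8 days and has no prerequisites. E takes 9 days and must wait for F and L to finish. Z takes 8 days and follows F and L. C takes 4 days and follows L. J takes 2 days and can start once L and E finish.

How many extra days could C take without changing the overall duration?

The longest chain is L→E→J = 8+9+2 = 19; overall finish 19 days.
The longest chain containing C totals 12 days.
Slack of C = 15 − 8 = 7 days.

7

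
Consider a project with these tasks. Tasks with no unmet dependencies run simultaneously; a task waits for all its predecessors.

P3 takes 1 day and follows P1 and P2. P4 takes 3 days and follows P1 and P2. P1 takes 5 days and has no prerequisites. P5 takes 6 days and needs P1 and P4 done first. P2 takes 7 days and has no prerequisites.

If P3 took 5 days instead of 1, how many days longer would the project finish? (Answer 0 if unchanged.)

0

Baseline: P2→P4→P5 = 7+3+6 = 16 → 16 days.
P3 is off the critical path — its longest chain is 8 days, giving 8 of slack.
No other chain overtakes it, so the finish is 16 days.
Change in finish: 16 − 16 = +0 days.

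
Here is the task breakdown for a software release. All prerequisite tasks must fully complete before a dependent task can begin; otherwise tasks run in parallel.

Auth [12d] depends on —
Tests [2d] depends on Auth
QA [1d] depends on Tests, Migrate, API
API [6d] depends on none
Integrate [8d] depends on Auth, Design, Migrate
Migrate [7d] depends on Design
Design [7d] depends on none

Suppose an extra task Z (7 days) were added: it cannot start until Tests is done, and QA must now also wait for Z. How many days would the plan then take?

22

Originally the plan takes 22 days.
With Z inserted, QA now waits for max(Tests, Migrate, API, Z).
New critical path: Design→Migrate→Integrate = 7+7+8 = 22 ⇒ 22 days.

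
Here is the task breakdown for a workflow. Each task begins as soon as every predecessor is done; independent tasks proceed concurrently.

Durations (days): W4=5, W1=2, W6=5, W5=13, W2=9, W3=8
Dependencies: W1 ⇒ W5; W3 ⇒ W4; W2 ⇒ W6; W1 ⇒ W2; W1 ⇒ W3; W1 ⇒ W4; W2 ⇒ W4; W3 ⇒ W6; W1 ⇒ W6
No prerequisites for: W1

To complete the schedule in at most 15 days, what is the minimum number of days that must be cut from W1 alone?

1

Current finish: 16 days; target: 15.
W1 is on every critical path, so each day cut from W1 cuts the finish by one (this holds down to a finish of 15).
Need 16 − 15 = 1 day off W1 → W1 becomes 1 day, finish becomes 15.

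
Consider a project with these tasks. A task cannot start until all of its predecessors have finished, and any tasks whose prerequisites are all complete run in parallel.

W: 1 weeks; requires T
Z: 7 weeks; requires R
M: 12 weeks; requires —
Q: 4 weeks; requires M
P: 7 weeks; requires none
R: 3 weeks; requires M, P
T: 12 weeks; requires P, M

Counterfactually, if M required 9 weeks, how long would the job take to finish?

The binding path is M→T→W = 12+12+1 = 25; finish at 25 weeks.
M is on the critical path; changing it to 9 makes that path 22 weeks.
No other chain overtakes it, so the finish is 22 weeks.

22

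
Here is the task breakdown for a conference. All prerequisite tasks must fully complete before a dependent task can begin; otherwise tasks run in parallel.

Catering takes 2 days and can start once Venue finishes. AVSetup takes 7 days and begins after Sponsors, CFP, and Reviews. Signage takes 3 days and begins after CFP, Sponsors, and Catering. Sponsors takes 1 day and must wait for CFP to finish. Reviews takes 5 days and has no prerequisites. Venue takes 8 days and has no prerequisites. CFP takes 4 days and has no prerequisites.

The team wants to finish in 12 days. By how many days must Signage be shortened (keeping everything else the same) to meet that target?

Current finish: 13 days; target: 12.
Signage is on every critical path, so each day cut from Signage cuts the finish by one (this holds down to a finish of 12).
Need 13 − 12 = 1 day off Signage → Signage becomes 2 days, finish becomes 12.

1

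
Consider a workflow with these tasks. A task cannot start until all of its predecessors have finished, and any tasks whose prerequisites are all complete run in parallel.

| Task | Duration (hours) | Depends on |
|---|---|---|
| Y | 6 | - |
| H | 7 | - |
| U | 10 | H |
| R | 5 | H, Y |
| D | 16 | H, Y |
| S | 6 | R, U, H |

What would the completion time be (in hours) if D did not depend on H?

23

With the dependency in place, H→U→S = 7+10+6 = 23 sets the finish at 23 hours.
Without H→D, D's earliest start moves from 7 to 6.
New critical path: H→U→S = 7+10+6 = 23 ⇒ 23 hours.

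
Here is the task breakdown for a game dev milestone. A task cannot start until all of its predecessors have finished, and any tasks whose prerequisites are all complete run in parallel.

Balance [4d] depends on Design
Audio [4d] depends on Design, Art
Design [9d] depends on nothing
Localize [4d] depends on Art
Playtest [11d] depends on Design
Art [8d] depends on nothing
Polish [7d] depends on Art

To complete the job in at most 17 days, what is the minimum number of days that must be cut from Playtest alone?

Current finish: 20 days; target: 17.
Playtest is on every critical path, so each day cut from Playtest cuts the finish by one (this holds down to a finish of 15).
Need 20 − 17 = 3 days off Playtest → Playtest becomes 8 days, finish becomes 17.

3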